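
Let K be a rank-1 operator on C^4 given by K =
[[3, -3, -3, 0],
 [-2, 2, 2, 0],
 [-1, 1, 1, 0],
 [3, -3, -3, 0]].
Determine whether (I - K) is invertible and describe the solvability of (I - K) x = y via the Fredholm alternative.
(I - K) is invertible (det(I - K) = -5 ≠ 0), so for every y in C^4 the equation (I - K) x = y has a unique solution.

K has rank 1, so it is an outer product K = u v^T: every row of K is a multiple of one row vector. Reading off the entries, u = (-3, 2, 1, -3) and v = (-1, 1, 1, 0) (row i of K equals u_i·v^T). A rank-one matrix u v^T satisfies K u = u (v·u) and kills the (3)-dimensional subspace v^⊥, so its characteristic polynomial is lambda^3 (lambda - v·u) with v·u = tr K = 6. Hence the eigenvalues of I - K are 1 (multiplicity 3) and 1 - (6) = -5, so det(I - K) = -5. (Direct check: I - K =
[[-2, 3, 3, 0],
 [2, -1, -2, 0],
 [1, -1, 0, 0],
 [-3, 3, 3, 1]]
has determinant -5.) The finite-dimensional Fredholm alternative says: either (I - K) is invertible, or ker(I - K) ≠ {0} and then range(I - K) = ker((I - K)^*)^⊥, with dim ker(I - K) = dim ker((I - K)^*). Since det(I - K) ≠ 0, 1 is not an eigenvalue of K and ker(I - K) = {0}, so we are in the first case: for every y there is a unique x = (I - K)^(-1) y. Explicitly, by the Sherman–Morrison formula, (I - u v^T)^(-1) = I + u v^T/(1 - v·u), i.e. (I - K)^(-1) = I + K/(-5).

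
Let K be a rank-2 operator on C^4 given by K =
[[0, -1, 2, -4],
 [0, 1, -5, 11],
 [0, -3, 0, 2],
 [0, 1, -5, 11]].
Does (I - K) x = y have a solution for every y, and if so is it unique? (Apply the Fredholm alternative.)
(I - K) is invertible (det(I - K) = -16 ≠ 0), so for every y in C^4 the equation (I - K) x = y has a unique solution.

K has rank 2 and factors as K = U V^T = u1 v1^T + u2 v2^T with u1 = (1, -3, -1, -3), v1 = (0, 1, 1, -3), u2 = (1, -2, 1, -2), v2 = (0, -2, 1, -1) (multiplying out reproduces the displayed K). The nonzero eigenvalues of U V^T coincide with those of the 2 x 2 matrix G = V^T U = [[v1·u1, v1·u2], [v2·u1, v2·u2]] = [[5, 5], [8, 7]], and by the Sylvester determinant identity det(I_4 - U V^T) = det(I_2 - V^T U) = det([[-4, -5], [-8, -6]]) = (-4)(-6) - (-5)(-8) = -16. (Direct check: I - K =
[[1, 1, -2, 4],
 [0, 0, 5, -11],
 [0, 3, 1, -2],
 [0, -1, 5, -10]]
has determinant -16.) The finite-dimensional Fredholm alternative says: either (I - K) is invertible, or ker(I - K) ≠ {0} and then range(I - K) = ker((I - K)^*)^⊥, with dim ker(I - K) = dim ker((I - K)^*). Since det(I - K) ≠ 0, 1 is not an eigenvalue of K and ker(I - K) = {0}, so we are in the first case: for every y there is a unique x = (I - K)^(-1) y. (Explicitly, by the Woodbury identity, (I - U V^T)^(-1) = I + U (I_2 - G)^(-1) V^T.)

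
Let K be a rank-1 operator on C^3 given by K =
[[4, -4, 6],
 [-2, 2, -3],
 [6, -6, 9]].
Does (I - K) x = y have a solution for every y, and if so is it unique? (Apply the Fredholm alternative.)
(I - K) is invertible (det(I - K) = -14 ≠ 0), so for every y in C^3 the equation (I - K) x = y has a unique solution.

K has rank 1, so it is an outer product K = u v^T: every row of K is a multiple of one row vector. Reading off the entries, u = (-2, 1, -3) and v = (-2, 2, -3) (row i of K equals u_i·v^T). A rank-one matrix u v^T satisfies K u = u (v·u) and kills the (2)-dimensional subspace v^⊥, so its characteristic polynomial is lambda^2 (lambda - v·u) with v·u = tr K = 15. Hence the eigenvalues of I - K are 1 (multiplicity 2) and 1 - (15) = -14, so det(I - K) = -14. (Direct check: I - K =
[[-3, 4, -6],
 [2, -1, 3],
 [-6, 6, -8]]
has determinant -14.) The finite-dimensional Fredholm alternative says: either (I - K) is invertible, or ker(I - K) ≠ {0} and then range(I - K) = ker((I - K)^*)^⊥, with dim ker(I - K) = dim ker((I - K)^*). Since det(I - K) ≠ 0, 1 is not an eigenvalue of K and ker(I - K) = {0}, so we are in the first case: for every y there is a unique x = (I - K)^(-1) y. Explicitly, by the Sherman–Morrison formula, (I - u v^T)^(-1) = I + u v^T/(1 - v·u), i.e. (I - K)^(-1) = I + K/(-14).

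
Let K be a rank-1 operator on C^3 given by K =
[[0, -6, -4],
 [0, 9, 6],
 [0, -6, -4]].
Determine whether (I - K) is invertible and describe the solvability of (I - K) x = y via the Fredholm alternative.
(I - K) is invertible (det(I - K) = -4 ≠ 0), so for every y in C^3 the equation (I - K) x = y has a unique solution.

K has rank 1, so it is an outer product K = u v^T: every row of K is a multiple of one row vector. Reading off the entries, u = (-2, 3, -2) and v = (0, 3, 2) (row i of K equals u_i·v^T). A rank-one matrix u v^T satisfies K u = u (v·u) and kills the (2)-dimensional subspace v^⊥, so its characteristic polynomial is lambda^2 (lambda - v·u) with v·u = tr K = 5. Hence the eigenvalues of I - K are 1 (multiplicity 2) and 1 - (5) = -4, so det(I - K) = -4. (Direct check: I - K =
[[1, 6, 4],
 [0, -8, -6],
 [0, 6, 5]]
has determinant -4.) The finite-dimensional Fredholm alternative says: either (I - K) is invertible, or ker(I - K) ≠ {0} and then range(I - K) = ker((I - K)^*)^⊥, with dim ker(I - K) = dim ker((I - K)^*). Since det(I - K) ≠ 0, 1 is not an eigenvalue of K and ker(I - K) = {0}, so we are in the first case: for every y there is a unique x = (I - K)^(-1) y. Explicitly, by the Sherman–Morrison formula, (I - u v^T)^(-1) = I + u v^T/(1 - v·u), i.e. (I - K)^(-1) = I + K/(-4).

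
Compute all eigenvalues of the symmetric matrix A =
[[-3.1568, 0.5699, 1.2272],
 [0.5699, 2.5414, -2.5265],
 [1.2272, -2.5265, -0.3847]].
sigma(A) ≈ {-4, -1, 4}

A is real symmetric, so its spectrum consists of real eigenvalues. Expanding the characteristic polynomial of the displayed matrix gives
  det(λ I - A) = p(λ) = λ^3 + (1)λ^2 + (-16)λ + (-16).
Solving p(λ) = 0 yields eigenvalues ≈ -4, -1, 4. (A is shown rounded to 4 decimals, so these recover the underlying integer eigenvalues to within that precision.)
Verification: the trace of A = -1 equals the sum of eigenvalues -1, and det(A) ≈ 16.0004 matches the eigenvalue product 16.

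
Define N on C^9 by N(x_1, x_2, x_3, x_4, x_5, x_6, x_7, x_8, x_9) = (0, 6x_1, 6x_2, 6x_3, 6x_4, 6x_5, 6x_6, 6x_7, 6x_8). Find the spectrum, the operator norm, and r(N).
sigma(N) = {0}; ||N|| = 6; r(N) = 0. (N is nilpotent with N^9 = 0.)

On C^9, N is a strictly lower-triangular matrix with 6 on the subdiagonal and zeros elsewhere, so its characteristic polynomial is lambda^9 and every eigenvalue is 0: sigma(N) = {0}. For the operator norm, N e_i = 6e_{i+1} for i = 1, ..., 8 and N e_9 = 0, so the singular values of N are 6 (with multiplicity 8) and 0; hence ||N|| = 6. The spectral radius r(N) = max|lambda| = 0. Note ||N|| > r(N) — characteristic of non-normal nilpotent operators. Indeed N^9 = 0.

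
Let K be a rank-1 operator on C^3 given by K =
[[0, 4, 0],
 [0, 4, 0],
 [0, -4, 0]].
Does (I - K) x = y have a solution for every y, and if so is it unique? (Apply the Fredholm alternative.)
(I - K) is invertible (det(I - K) = -3 ≠ 0), so for every y in C^3 the equation (I - K) x = y has a unique solution.

K has rank 1, so it is an outer product K = u v^T: every row of K is a multiple of one row vector. Reading off the entries, u = (-2, -2, 2) and v = (0, -2, 0) (row i of K equals u_i·v^T). A rank-one matrix u v^T satisfies K u = u (v·u) and kills the (2)-dimensional subspace v^⊥, so its characteristic polynomial is lambda^2 (lambda - v·u) with v·u = tr K = 4. Hence the eigenvalues of I - K are 1 (multiplicity 2) and 1 - (4) = -3, so det(I - K) = -3. (Direct check: I - K =
[[1, -4, 0],
 [0, -3, 0],
 [0, 4, 1]]
has determinant -3.) The finite-dimensional Fredholm alternative says: either (I - K) is invertible, or ker(I - K) ≠ {0} and then range(I - K) = ker((I - K)^*)^⊥, with dim ker(I - K) = dim ker((I - K)^*). Since det(I - K) ≠ 0, 1 is not an eigenvalue of K and ker(I - K) = {0}, so we are in the first case: for every y there is a unique x = (I - K)^(-1) y. Explicitly, by the Sherman–Morrison formula, (I - u v^T)^(-1) = I + u v^T/(1 - v·u), i.e. (I - K)^(-1) = I + K/(-3).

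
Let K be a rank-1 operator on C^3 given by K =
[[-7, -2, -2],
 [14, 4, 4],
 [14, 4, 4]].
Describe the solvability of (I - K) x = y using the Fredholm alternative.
(I - K) is singular (det(I - K) = 0, i.e. 1 ∈ sigma(K)). (I - K) x = y is solvable iff y ⊥ ker((I - K)^*) = span{(-7, -2, -2)}, i.e. iff -7y_1 - 2y_2 - 2y_3 = 0. When solvable, the solutions are x = y + c·(1, -2, -2), c arbitrary (ker(I - K) = span{(1, -2, -2)}, dimension 1).

K has rank 1, so it is an outer product K = u v^T: every row of K is a multiple of one row vector. Reading off the entries, u = (1, -2, -2) and v = (-7, -2, -2) (row i of K equals u_i·v^T). A rank-one matrix u v^T satisfies K u = u (v·u) and kills the (2)-dimensional subspace v^⊥, so its characteristic polynomial is lambda^2 (lambda - v·u) with v·u = tr K = 1. Hence the eigenvalues of I - K are 1 (multiplicity 2) and 1 - (1) = 0, so det(I - K) = 0. (Direct check: I - K =
[[8, 2, 2],
 [-14, -3, -4],
 [-14, -4, -3]]
has determinant 0.) So 1 is an eigenvalue of K and (I - K) is not invertible. The finite-dimensional Fredholm alternative says: either (I - K) is invertible, or ker(I - K) ≠ {0} and then range(I - K) = ker((I - K)^*)^⊥, with dim ker(I - K) = dim ker((I - K)^*). We are in the second case, so we need both kernels. Kernel of I - K: (I - K) u = u - u (v·u) = u - u = 0, so ker(I - K) = span{u} = span{(1, -2, -2)} (it is exactly 1-dimensional because rank(I - K) = 2). Kernel of the adjoint: K is real, so (I - K)^* = I - K^T = I - v u^T, and (I - v u^T) v = v - v (u·v) = 0; hence ker((I - K)^*) = span{v} = span{(-7, -2, -2)}. Therefore (I - K) x = y is solvable iff <y, v> = 0, i.e. iff -7y_1 - 2y_2 - 2y_3 = 0. When this holds, K y = u (v·y) = 0, so (I - K) y = y and x = y is a particular solution; the full solution set is the line x = y + c·u = y + c·(1, -2, -2), c ∈ C.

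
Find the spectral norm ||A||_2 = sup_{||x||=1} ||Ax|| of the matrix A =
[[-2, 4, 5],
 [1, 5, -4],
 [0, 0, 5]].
||A||_2 ≈ 8.3111 (= sqrt(largest eigenvalue of A^T A))

||A||_2 = sigma_max(A) = sqrt(lambda_max(A^T A)). Form the symmetric matrix M = A^T A =
[[5, -3, -14],
 [-3, 41, 0],
 [-14, 0, 66]].
Its characteristic polynomial (trace, sum of principal 2x2 minors, determinant of M give the coefficients) is
  p(λ) = det(λ I - M) = λ^3 - 112λ^2 + 3036λ - 4900.
No integer candidate from the rational root theorem (±divisors of 4900) is a root, so the roots are irrational. The cubic discriminant is Δ = 5492882000 > 0, so there are three distinct real roots. p(1) = -1975 and p(2) = 732 have opposite signs, so a root lies in (1, 2); Newton's method refines it to λ ≈ 1.7216. p(41) = 225 and p(42) = -868 have opposite signs, so a root lies in (41, 42); Newton's method refines it to λ ≈ 41.204. p(69) = -139 and p(70) = 1820 have opposite signs, so a root lies in (69, 70); Newton's method refines it to λ ≈ 69.0743. Check (Vieta): the three roots sum to 112, matching tr M = 112.
So the eigenvalues of A^T A are ≈ 1.7216, 41.204, 69.0743 (all ≥ 0, as they must be for A^T A). The largest is λ_max ≈ 69.0743, hence ||A||_2 = sqrt(λ_max) ≈ 8.3111.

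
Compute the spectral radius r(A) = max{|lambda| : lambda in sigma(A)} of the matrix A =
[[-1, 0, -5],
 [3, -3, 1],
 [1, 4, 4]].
r(A) ≈ 4.9025

The eigenvalues of A are the roots of its characteristic polynomial. With M = A (coefficients from the trace, the sum of principal 2x2 minors, and det A):
  p(λ) = det(λ I - M) = λ^3 - 12λ + 59.
No integer candidate from the rational root theorem (±divisors of 59) is a root, so the roots are irrational. The cubic discriminant is Δ = -87075 < 0, so there is one real root and a complex-conjugate pair. p(-5) = -6 and p(-4) = 43 have opposite signs, so a root lies in (-5, -4); Newton's method refines it to λ ≈ -4.9025. Dividing out (λ - (-4.9025)) leaves approximately λ^2 - 4.9025λ + 12.0346. For λ^2 - 4.9025λ + 12.0346 the discriminant is -24.1039. It is negative, so the remaining roots are the complex-conjugate pair λ ≈ 2.4513 ± 2.4548i. Their product equals the constant term, so |λ|^2 ≈ 12.0346 and |λ| ≈ 3.4691.
Thus the eigenvalues (to 4 decimals) are -4.9025 (modulus 4.9025); 2.4513 ± 2.4548i (modulus 3.4691). The spectral radius is the largest modulus: r(A) ≈ 4.9025. (Cross-check: r(A) ≤ ||A||_2 ≈ 7.131; equality holds whenever A is normal, though it can also hold for some non-normal A.)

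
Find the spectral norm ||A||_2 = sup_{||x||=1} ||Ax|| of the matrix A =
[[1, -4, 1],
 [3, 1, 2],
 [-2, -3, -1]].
||A||_2 ≈ 5.3544 (= sqrt(largest eigenvalue of A^T A))

||A||_2 = sigma_max(A) = sqrt(lambda_max(A^T A)). Form the symmetric matrix M = A^T A =
[[14, 5, 9],
 [5, 26, 1],
 [9, 1, 6]].
Its characteristic polynomial (trace, sum of principal 2x2 minors, determinant of M give the coefficients) is
  p(λ) = det(λ I - M) = λ^3 - 46λ^2 + 497λ - 4.
No integer candidate from the rational root theorem (±divisors of 4) is a root, so the roots are irrational. The cubic discriminant is Δ = 31705408 > 0, so there are three distinct real roots. p(0) = -4 and p(1) = 448 have opposite signs, so a root lies in (0, 1); Newton's method refines it to λ ≈ 0.0081. p(17) = 64 and p(18) = -130 have opposite signs, so a root lies in (17, 18); Newton's method refines it to λ ≈ 17.3228. p(28) = -200 and p(29) = 112 have opposite signs, so a root lies in (28, 29); Newton's method refines it to λ ≈ 28.6692. Check (Vieta): the three roots sum to 46, matching tr M = 46.
So the eigenvalues of A^T A are ≈ 0.0081, 17.3228, 28.6692 (all ≥ 0, as they must be for A^T A). The largest is λ_max ≈ 28.6692, hence ||A||_2 = sqrt(λ_max) ≈ 5.3544.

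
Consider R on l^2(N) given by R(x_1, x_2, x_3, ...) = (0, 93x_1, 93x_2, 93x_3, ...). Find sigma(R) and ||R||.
sigma(R) = closed disk {z in C : |z| ≤ 93}; ||R|| = 93

Note R = 93·U where U is the unit right shift (U x)_k = x_{k-1} (with x_0 := 0); so ||R|| = 93||U|| and sigma(R) = 93·sigma(U). ||R x||^2 = sum_{k≥1} |93x_k|^2 = 8649||x||^2, so ||R|| = 93 and sigma(R) ⊂ {|z| ≤ 93}. For any |lambda| < 93, the equation (R - lambda I) x = 0 forces x_1 = 0, then 93x_k = lambda x_{k+1} ⇒ x = 0, so R has no eigenvalues. But (R - lambda I) is not surjective for |lambda| < 93: solving (R - lambda I) x = e_1 would require x_n proportional to (lambda/93)^(-n), which is not in l^2. So every |lambda| < 93 lies in the residual spectrum. The boundary |lambda| = 93 is in the approximate point spectrum (the spectrum is closed). Hence sigma(R) is the closed disk of radius 93.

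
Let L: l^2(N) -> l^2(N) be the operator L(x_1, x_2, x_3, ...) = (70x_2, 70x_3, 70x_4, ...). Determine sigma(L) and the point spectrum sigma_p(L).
sigma(L) = closed disk {z in C : |z| ≤ 70}; sigma_p(L) = open disk {z in C : |z| < 70}

Note L = 70·V where V is the unit left shift (V x)_k = x_{k+1}; so sigma(L) = 70·sigma(V) and ||L|| = 70||V||. ||L x||^2 = 4900sum_{k≥2} |x_k|^2 ≤ 4900||x||^2, with equality on {x : x_1 = 0}, so ||L|| = 70. For any lambda with |lambda| < 70, set r = lambda/70 (|r| < 1); the vector x = (1, r, r^2, ...) is in l^2 and satisfies L x = 70(r, r^2, ...) = lambda x, so lambda is an eigenvalue. On the boundary |lambda| = 70 the geometric series diverges, so no l^2 eigenvector exists, but these lambda lie in the approximate point spectrum. Hence sigma(L) is the closed disk of radius 70 and sigma_p(L) is the open disk.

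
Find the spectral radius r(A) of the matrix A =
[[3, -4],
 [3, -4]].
r(A) = 1

The eigenvalues of A are the roots of its characteristic polynomial. With M = A (coefficients from the trace and determinant):
  p(λ) = det(λ I - M) = λ^2 + λ.
For λ^2 + λ the discriminant is 1. It is a perfect square (1^2), so the roots are rational: λ = (-1 ± 1)/2 = 0, -1.
Thus the eigenvalues (to 4 decimals) are 0 (modulus 0); -1 (modulus 1). The spectral radius is the largest modulus: r(A) = 1. (Cross-check: r(A) ≤ ||A||_2 ≈ 7.0711; equality holds whenever A is normal, though it can also hold for some non-normal A.)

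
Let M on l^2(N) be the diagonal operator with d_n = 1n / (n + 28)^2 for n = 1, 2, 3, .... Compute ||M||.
||M|| = 1/112 (attained at n = 28)

For M diagonal, ||M|| = sup_n |d_n|. Treat f(x) = 1x / (x + 28)^2 for real x > 0. By the quotient rule, f'(x) = 1(28 - x)/(x + 28)^3, which is positive for x < 28 and negative for x > 28. So f has a unique maximum at x = 28, and since 28 is a positive integer, the supremum over n ≥ 1 is attained at n = 28: d_28 = 1·28/(28 + 28)^2 = 1·28/3136 = 1/112. Hence ||M|| = 1/112.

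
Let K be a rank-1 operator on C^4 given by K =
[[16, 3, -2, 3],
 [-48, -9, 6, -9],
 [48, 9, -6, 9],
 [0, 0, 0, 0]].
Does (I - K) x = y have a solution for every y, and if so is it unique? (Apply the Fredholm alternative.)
(I - K) is singular (det(I - K) = 0, i.e. 1 ∈ sigma(K)). (I - K) x = y is solvable iff y ⊥ ker((I - K)^*) = span{(16, 3, -2, 3)}, i.e. iff 16y_1 + 3y_2 - 2y_3 + 3y_4 = 0. When solvable, the solutions are x = y + c·(1, -3, 3, 0), c arbitrary (ker(I - K) = span{(1, -3, 3, 0)}, dimension 1).

K has rank 1, so it is an outer product K = u v^T: every row of K is a multiple of one row vector. Reading off the entries, u = (1, -3, 3, 0) and v = (16, 3, -2, 3) (row i of K equals u_i·v^T). A rank-one matrix u v^T satisfies K u = u (v·u) and kills the (3)-dimensional subspace v^⊥, so its characteristic polynomial is lambda^3 (lambda - v·u) with v·u = tr K = 1. Hence the eigenvalues of I - K are 1 (multiplicity 3) and 1 - (1) = 0, so det(I - K) = 0. (Direct check: I - K =
[[-15, -3, 2, -3],
 [48, 10, -6, 9],
 [-48, -9, 7, -9],
 [0, 0, 0, 1]]
has determinant 0.) So 1 is an eigenvalue of K and (I - K) is not invertible. The finite-dimensional Fredholm alternative says: either (I - K) is invertible, or ker(I - K) ≠ {0} and then range(I - K) = ker((I - K)^*)^⊥, with dim ker(I - K) = dim ker((I - K)^*). We are in the second case, so we need both kernels. Kernel of I - K: (I - K) u = u - u (v·u) = u - u = 0, so ker(I - K) = span{u} = span{(1, -3, 3, 0)} (it is exactly 1-dimensional because rank(I - K) = 3). Kernel of the adjoint: K is real, so (I - K)^* = I - K^T = I - v u^T, and (I - v u^T) v = v - v (u·v) = 0; hence ker((I - K)^*) = span{v} = span{(16, 3, -2, 3)}. Therefore (I - K) x = y is solvable iff <y, v> = 0, i.e. iff 16y_1 + 3y_2 - 2y_3 + 3y_4 = 0. When this holds, K y = u (v·y) = 0, so (I - K) y = y and x = y is a particular solution; the full solution set is the line x = y + c·u = y + c·(1, -3, 3, 0), c ∈ C.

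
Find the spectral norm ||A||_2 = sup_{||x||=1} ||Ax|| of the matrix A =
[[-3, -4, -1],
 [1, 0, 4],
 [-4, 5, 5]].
||A||_2 ≈ 8.6623 (= sqrt(largest eigenvalue of A^T A))

||A||_2 = sigma_max(A) = sqrt(lambda_max(A^T A)). Form the symmetric matrix M = A^T A =
[[26, -8, -13],
 [-8, 41, 29],
 [-13, 29, 42]].
Its characteristic polynomial (trace, sum of principal 2x2 minors, determinant of M give the coefficients) is
  p(λ) = det(λ I - M) = λ^3 - 109λ^2 + 2806λ - 19321.
No integer candidate from the rational root theorem (±divisors of 19321) is a root, so the roots are irrational. The cubic discriminant is Δ = 1378121921 > 0, so there are three distinct real roots. p(11) = -313 and p(12) = 383 have opposite signs, so a root lies in (11, 12); Newton's method refines it to λ ≈ 11.4236. p(22) = 303 and p(23) = -277 have opposite signs, so a root lies in (22, 23); Newton's method refines it to λ ≈ 22.5402. p(75) = -121 and p(76) = 3327 have opposite signs, so a root lies in (75, 76); Newton's method refines it to λ ≈ 75.0363. Check (Vieta): the three roots sum to 109, matching tr M = 109.
So the eigenvalues of A^T A are ≈ 11.4236, 22.5402, 75.0363 (all ≥ 0, as they must be for A^T A). The largest is λ_max ≈ 75.0363, hence ||A||_2 = sqrt(λ_max) ≈ 8.6623.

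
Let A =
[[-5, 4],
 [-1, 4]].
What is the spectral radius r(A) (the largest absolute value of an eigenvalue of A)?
r(A) = (1 + sqrt(65))/2 ≈ 4.5311

The eigenvalues of A are the roots of its characteristic polynomial. With M = A (coefficients from the trace and determinant):
  p(λ) = det(λ I - M) = λ^2 + λ - 16.
For λ^2 + λ - 16 the discriminant is 65. It is nonnegative but not a perfect square, so the roots are real and irrational: λ = (-1 ± sqrt(65))/2 ≈ 3.5311, -4.5311.
Thus the eigenvalues (to 4 decimals) are 3.5311 (modulus 3.5311); -4.5311 (modulus 4.5311). The spectral radius is the largest modulus: r(A) = (1 + sqrt(65))/2 ≈ 4.5311. (Cross-check: r(A) ≤ ||A||_2 ≈ 7.2929; equality holds whenever A is normal, though it can also hold for some non-normal A.)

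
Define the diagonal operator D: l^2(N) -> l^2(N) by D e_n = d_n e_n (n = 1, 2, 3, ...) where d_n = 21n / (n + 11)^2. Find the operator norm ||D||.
||D|| = 21/44 (attained at n = 11)

For D diagonal, ||D|| = sup_n |d_n|. Treat f(x) = 21x / (x + 11)^2 for real x > 0. By the quotient rule, f'(x) = 21(11 - x)/(x + 11)^3, which is positive for x < 11 and negative for x > 11. So f has a unique maximum at x = 11, and since 11 is a positive integer, the supremum over n ≥ 1 is attained at n = 11: d_11 = 21·11/(11 + 11)^2 = 21·11/484 = 21/44. Hence ||D|| = 21/44.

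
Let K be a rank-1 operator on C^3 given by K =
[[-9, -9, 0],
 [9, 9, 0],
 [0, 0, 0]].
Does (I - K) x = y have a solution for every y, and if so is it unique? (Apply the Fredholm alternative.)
(I - K) is invertible (det(I - K) = 1 ≠ 0), so for every y in C^3 the equation (I - K) x = y has a unique solution.

K has rank 1, so it is an outer product K = u v^T: every row of K is a multiple of one row vector. Reading off the entries, u = (-3, 3, 0) and v = (3, 3, 0) (row i of K equals u_i·v^T). A rank-one matrix u v^T satisfies K u = u (v·u) and kills the (2)-dimensional subspace v^⊥, so its characteristic polynomial is lambda^2 (lambda - v·u) with v·u = tr K = 0. Hence the eigenvalues of I - K are 1 (multiplicity 2) and 1 - (0) = 1, so det(I - K) = 1. (Direct check: I - K =
[[10, 9, 0],
 [-9, -8, 0],
 [0, 0, 1]]
has determinant 1.) The finite-dimensional Fredholm alternative says: either (I - K) is invertible, or ker(I - K) ≠ {0} and then range(I - K) = ker((I - K)^*)^⊥, with dim ker(I - K) = dim ker((I - K)^*). Since det(I - K) ≠ 0, 1 is not an eigenvalue of K and ker(I - K) = {0}, so we are in the first case: for every y there is a unique x = (I - K)^(-1) y. Explicitly, by the Sherman–Morrison formula, (I - u v^T)^(-1) = I + u v^T/(1 - v·u), i.e. (I - K)^(-1) = I + K.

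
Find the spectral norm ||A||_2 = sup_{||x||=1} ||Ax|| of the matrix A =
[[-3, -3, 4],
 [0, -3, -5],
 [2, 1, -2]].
||A||_2 ≈ 7.2098 (= sqrt(largest eigenvalue of A^T A))

||A||_2 = sigma_max(A) = sqrt(lambda_max(A^T A)). Form the symmetric matrix M = A^T A =
[[13, 11, -16],
 [11, 19, 1],
 [-16, 1, 45]].
Its characteristic polynomial (trace, sum of principal 2x2 minors, determinant of M give the coefficients) is
  p(λ) = det(λ I - M) = λ^3 - 77λ^2 + 1309λ - 441.
No integer candidate from the rational root theorem (±divisors of 441) is a root, so the roots are irrational. The cubic discriminant is Δ = 1176961968 > 0, so there are three distinct real roots. p(0) = -441 and p(1) = 792 have opposite signs, so a root lies in (0, 1); Newton's method refines it to λ ≈ 0.3438. p(24) = 447 and p(25) = -216 have opposite signs, so a root lies in (24, 25); Newton's method refines it to λ ≈ 24.6753. p(51) = -1308 and p(52) = 27 have opposite signs, so a root lies in (51, 52); Newton's method refines it to λ ≈ 51.9809. Check (Vieta): the three roots sum to 77, matching tr M = 77.
So the eigenvalues of A^T A are ≈ 0.3438, 24.6753, 51.9809 (all ≥ 0, as they must be for A^T A). The largest is λ_max ≈ 51.9809, hence ||A||_2 = sqrt(λ_max) ≈ 7.2098.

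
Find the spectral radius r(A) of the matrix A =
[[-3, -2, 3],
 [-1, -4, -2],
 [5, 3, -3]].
r(A) ≈ 5.4952

The eigenvalues of A are the roots of its characteristic polynomial. With M = A (coefficients from the trace, the sum of principal 2x2 minors, and det A):
  p(λ) = det(λ I - M) = λ^3 + 10λ^2 + 22λ - 23.
No integer candidate from the rational root theorem (±divisors of 23) is a root, so the roots are irrational. The cubic discriminant is Δ = -7555 < 0, so there is one real root and a complex-conjugate pair. p(0) = -23 and p(1) = 10 have opposite signs, so a root lies in (0, 1); Newton's method refines it to λ ≈ 0.7617. Dividing out (λ - (0.7617)) leaves approximately λ^2 + 10.7617λ + 30.1968. For λ^2 + 10.7617λ + 30.1968 the discriminant is -4.9738. It is negative, so the remaining roots are the complex-conjugate pair λ ≈ -5.3808 ± 1.1151i. Their product equals the constant term, so |λ|^2 ≈ 30.1968 and |λ| ≈ 5.4952.
Thus the eigenvalues (to 4 decimals) are 0.7617 (modulus 0.7617); -5.3808 ± 1.1151i (modulus 5.4952). The spectral radius is the largest modulus: r(A) ≈ 5.4952. (Cross-check: r(A) ≤ ||A||_2 ≈ 8.2054; equality holds whenever A is normal, though it can also hold for some non-normal A.)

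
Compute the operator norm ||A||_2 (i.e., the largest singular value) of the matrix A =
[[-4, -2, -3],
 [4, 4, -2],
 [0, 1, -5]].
||A||_2 ≈ 7.1589 (= sqrt(largest eigenvalue of A^T A))

||A||_2 = sigma_max(A) = sqrt(lambda_max(A^T A)). Form the symmetric matrix M = A^T A =
[[32, 24, 4],
 [24, 21, -7],
 [4, -7, 38]].
Its characteristic polynomial (trace, sum of principal 2x2 minors, determinant of M give the coefficients) is
  p(λ) = det(λ I - M) = λ^3 - 91λ^2 + 2045λ - 400.
No integer candidate from the rational root theorem (±divisors of 400) is a root, so the roots are irrational. The cubic discriminant is Δ = 552234925 > 0, so there are three distinct real roots. p(0) = -400 and p(1) = 1555 have opposite signs, so a root lies in (0, 1); Newton's method refines it to λ ≈ 0.1973. p(39) = 263 and p(40) = -200 have opposite signs, so a root lies in (39, 40); Newton's method refines it to λ ≈ 39.5533. p(51) = -145 and p(52) = 484 have opposite signs, so a root lies in (51, 52); Newton's method refines it to λ ≈ 51.2493. Check (Vieta): the three roots sum to 91, matching tr M = 91.
So the eigenvalues of A^T A are ≈ 0.1973, 39.5533, 51.2493 (all ≥ 0, as they must be for A^T A). The largest is λ_max ≈ 51.2493, hence ||A||_2 = sqrt(λ_max) ≈ 7.1589.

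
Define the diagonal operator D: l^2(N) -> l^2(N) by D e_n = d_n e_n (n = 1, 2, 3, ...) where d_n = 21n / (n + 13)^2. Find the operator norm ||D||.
||D|| = 21/52 (attained at n = 13)

For D diagonal, ||D|| = sup_n |d_n|. Treat f(x) = 21x / (x + 13)^2 for real x > 0. By the quotient rule, f'(x) = 21(13 - x)/(x + 13)^3, which is positive for x < 13 and negative for x > 13. So f has a unique maximum at x = 13, and since 13 is a positive integer, the supremum over n ≥ 1 is attained at n = 13: d_13 = 21·13/(13 + 13)^2 = 21·13/676 = 21/52. Hence ||D|| = 21/52.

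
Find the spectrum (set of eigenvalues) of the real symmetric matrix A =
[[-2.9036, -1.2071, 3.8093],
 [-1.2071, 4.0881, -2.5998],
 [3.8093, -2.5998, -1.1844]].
sigma(A) ≈ {-6, 0, 6}

A is real symmetric, so its spectrum consists of real eigenvalues. Expanding the characteristic polynomial of the displayed matrix gives
  det(λ I - A) = p(λ) = λ^3 + (0)λ^2 + (-36)λ + (0.0025).
Solving p(λ) = 0 yields eigenvalues ≈ -6, 0, 6. (A is shown rounded to 4 decimals, so these recover the underlying integer eigenvalues to within that precision.)
Verification: the trace of A = 0 equals the sum of eigenvalues 0, and det(A) ≈ -0.0025 matches the eigenvalue product 0.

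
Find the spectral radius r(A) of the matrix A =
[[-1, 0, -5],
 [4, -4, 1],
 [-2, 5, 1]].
r(A) ≈ 7.2038

The eigenvalues of A are the roots of its characteristic polynomial. With M = A (coefficients from the trace, the sum of principal 2x2 minors, and det A):
  p(λ) = det(λ I - M) = λ^3 + 4λ^2 - 16λ + 51.
No integer candidate from the rational root theorem (±divisors of 51) is a root, so the roots are irrational. The cubic discriminant is Δ = -121555 < 0, so there is one real root and a complex-conjugate pair. p(-8) = -77 and p(-7) = 16 have opposite signs, so a root lies in (-8, -7); Newton's method refines it to λ ≈ -7.2038. Dividing out (λ - (-7.2038)) leaves approximately λ^2 - 3.2038λ + 7.0796. For λ^2 - 3.2038λ + 7.0796 the discriminant is -18.054. It is negative, so the remaining roots are the complex-conjugate pair λ ≈ 1.6019 ± 2.1245i. Their product equals the constant term, so |λ|^2 ≈ 7.0796 and |λ| ≈ 2.6608.
Thus the eigenvalues (to 4 decimals) are -7.2038 (modulus 7.2038); 1.6019 ± 2.1245i (modulus 2.6608). The spectral radius is the largest modulus: r(A) ≈ 7.2038. (Cross-check: r(A) ≤ ||A||_2 ≈ 7.6922; equality holds whenever A is normal, though it can also hold for some non-normal A.)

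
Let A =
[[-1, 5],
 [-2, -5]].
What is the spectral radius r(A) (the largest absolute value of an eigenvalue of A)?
r(A) = sqrt(15) ≈ 3.873

The eigenvalues of A are the roots of its characteristic polynomial. With M = A (coefficients from the trace and determinant):
  p(λ) = det(λ I - M) = λ^2 + 6λ + 15.
For λ^2 + 6λ + 15 the discriminant is -24. It is negative, so the roots are the complex-conjugate pair λ = -3 ± (sqrt(24)/2) i ≈ -3 ± 2.4495i. For a conjugate pair the product of the roots equals the constant term, so |λ|^2 = 15 and |λ| = sqrt(15) ≈ 3.873.
Thus the eigenvalues (to 4 decimals) are -3 ± 2.4495i (modulus 3.873). The spectral radius is the largest modulus: r(A) = sqrt(15) ≈ 3.873. (Cross-check: r(A) ≤ ||A||_2 ≈ 7.1098; equality holds whenever A is normal, though it can also hold for some non-normal A.)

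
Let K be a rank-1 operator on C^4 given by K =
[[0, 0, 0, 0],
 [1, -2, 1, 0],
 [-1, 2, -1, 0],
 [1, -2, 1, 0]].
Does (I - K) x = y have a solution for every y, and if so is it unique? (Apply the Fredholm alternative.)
(I - K) is invertible (det(I - K) = 4 ≠ 0), so for every y in C^4 the equation (I - K) x = y has a unique solution.

K has rank 1, so it is an outer product K = u v^T: every row of K is a multiple of one row vector. Reading off the entries, u = (0, 1, -1, 1) and v = (1, -2, 1, 0) (row i of K equals u_i·v^T). A rank-one matrix u v^T satisfies K u = u (v·u) and kills the (3)-dimensional subspace v^⊥, so its characteristic polynomial is lambda^3 (lambda - v·u) with v·u = tr K = -3. Hence the eigenvalues of I - K are 1 (multiplicity 3) and 1 - (-3) = 4, so det(I - K) = 4. (Direct check: I - K =
[[1, 0, 0, 0],
 [-1, 3, -1, 0],
 [1, -2, 2, 0],
 [-1, 2, -1, 1]]
has determinant 4.) The finite-dimensional Fredholm alternative says: either (I - K) is invertible, or ker(I - K) ≠ {0} and then range(I - K) = ker((I - K)^*)^⊥, with dim ker(I - K) = dim ker((I - K)^*). Since det(I - K) ≠ 0, 1 is not an eigenvalue of K and ker(I - K) = {0}, so we are in the first case: for every y there is a unique x = (I - K)^(-1) y. Explicitly, by the Sherman–Morrison formula, (I - u v^T)^(-1) = I + u v^T/(1 - v·u), i.e. (I - K)^(-1) = I + K/(4).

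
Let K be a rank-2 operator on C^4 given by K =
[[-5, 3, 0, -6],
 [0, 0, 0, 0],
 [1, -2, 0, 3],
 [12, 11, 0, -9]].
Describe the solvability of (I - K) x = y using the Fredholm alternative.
(I - K) is invertible (det(I - K) = 132 ≠ 0), so for every y in C^4 the equation (I - K) x = y has a unique solution.

K has rank 2 and factors as K = U V^T = u1 v1^T + u2 v2^T with u1 = (3, 0, -1, -2), v1 = (-3, -1, 0, 0), u2 = (-2, 0, 1, -3), v2 = (-2, -3, 0, 3) (multiplying out reproduces the displayed K). The nonzero eigenvalues of U V^T coincide with those of the 2 x 2 matrix G = V^T U = [[v1·u1, v1·u2], [v2·u1, v2·u2]] = [[-9, 6], [-12, -5]], and by the Sylvester determinant identity det(I_4 - U V^T) = det(I_2 - V^T U) = det([[10, -6], [12, 6]]) = (10)(6) - (-6)(12) = 132. (Direct check: I - K =
[[6, -3, 0, 6],
 [0, 1, 0, 0],
 [-1, 2, 1, -3],
 [-12, -11, 0, 10]]
has determinant 132.) The finite-dimensional Fredholm alternative says: either (I - K) is invertible, or ker(I - K) ≠ {0} and then range(I - K) = ker((I - K)^*)^⊥, with dim ker(I - K) = dim ker((I - K)^*). Since det(I - K) ≠ 0, 1 is not an eigenvalue of K and ker(I - K) = {0}, so we are in the first case: for every y there is a unique x = (I - K)^(-1) y. (Explicitly, by the Woodbury identity, (I - U V^T)^(-1) = I + U (I_2 - G)^(-1) V^T.)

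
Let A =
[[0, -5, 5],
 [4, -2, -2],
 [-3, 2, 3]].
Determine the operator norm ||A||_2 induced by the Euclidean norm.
||A||_2 ≈ 7.2092 (= sqrt(largest eigenvalue of A^T A))

||A||_2 = sigma_max(A) = sqrt(lambda_max(A^T A)). Form the symmetric matrix M = A^T A =
[[25, -14, -17],
 [-14, 33, -15],
 [-17, -15, 38]].
Its characteristic polynomial (trace, sum of principal 2x2 minors, determinant of M give the coefficients) is
  p(λ) = det(λ I - M) = λ^3 - 96λ^2 + 2319λ - 1600.
No integer candidate from the rational root theorem (±divisors of 1600) is a root, so the roots are irrational. The cubic discriminant is Δ = 357475140 > 0, so there are three distinct real roots. p(0) = -1600 and p(1) = 624 have opposite signs, so a root lies in (0, 1); Newton's method refines it to λ ≈ 0.7107. p(43) = 120 and p(44) = -236 have opposite signs, so a root lies in (43, 44); Newton's method refines it to λ ≈ 43.3162. p(51) = -376 and p(52) = 12 have opposite signs, so a root lies in (51, 52); Newton's method refines it to λ ≈ 51.9731. Check (Vieta): the three roots sum to 96, matching tr M = 96.
So the eigenvalues of A^T A are ≈ 0.7107, 43.3162, 51.9731 (all ≥ 0, as they must be for A^T A). The largest is λ_max ≈ 51.9731, hence ||A||_2 = sqrt(λ_max) ≈ 7.2092.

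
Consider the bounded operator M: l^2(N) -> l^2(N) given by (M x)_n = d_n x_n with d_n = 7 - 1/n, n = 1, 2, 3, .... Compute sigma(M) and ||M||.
sigma(M) = {7 - 1/n : n ≥ 1} ∪ {7}; ||M|| = 7

A bounded diagonal operator on l^2 with diagonal entries d_n has spectrum equal to the closure of {d_n : n ≥ 1}: every d_n is an eigenvalue (with eigenvector e_n), so {d_n} ⊂ sigma(M); the spectrum is closed, so its closure is too; and for lambda not in the closure, (M - lambda I) has bounded inverse (the diagonal entries 1/(d_n - lambda) are bounded). For our sequence d_n = 7 - 1/n, n = 1, 2, 3, ...:
  - {d_n} = {7 - 1/n : n ≥ 1}; the only limit point is 7
  - closure = {7 - 1/n : n ≥ 1} ∪ {7}
For the norm: a diagonal operator has ||M|| = sup_n |d_n|. Here d_n = 7 - 1/n increases monotonically from d_1 = 6 toward 7, with all terms in [6, 7); so sup_n |d_n| = 7 (the supremum is the limit, not attained). So ||M|| = 7.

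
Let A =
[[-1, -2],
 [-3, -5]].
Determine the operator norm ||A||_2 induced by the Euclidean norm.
||A||_2 = sqrt((39 + sqrt(1517))/2) ≈ 6.2429 (= sqrt(largest eigenvalue of A^T A))

||A||_2 = sigma_max(A) = sqrt(lambda_max(A^T A)). Form the symmetric matrix M = A^T A =
[[10, 17],
 [17, 29]].
Its characteristic polynomial (trace, determinant of M give the coefficients) is
  p(λ) = det(λ I - M) = λ^2 - 39λ + 1.
For λ^2 - 39λ + 1 the discriminant is 1517. It is nonnegative but not a perfect square, so the roots are real and irrational: λ = (39 ± sqrt(1517))/2 ≈ 38.9743, 0.0257.
So the eigenvalues of A^T A are ≈ 0.0257, 38.9743 (all ≥ 0, as they must be for A^T A). The largest is λ_max = (39 + sqrt(1517))/2 ≈ 38.9743, hence ||A||_2 = sqrt(λ_max) = sqrt((39 + sqrt(1517))/2) ≈ 6.2429.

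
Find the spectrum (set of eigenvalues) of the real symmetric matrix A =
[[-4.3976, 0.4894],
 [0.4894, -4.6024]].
sigma(A) ≈ {-5, -4}

A is real symmetric, so its spectrum consists of real eigenvalues. Expanding the characteristic polynomial of the displayed matrix gives
  det(λ I - A) = p(λ) = λ^2 + (9)λ + (20).
Solving p(λ) = 0 yields eigenvalues ≈ -5, -4. (A is shown rounded to 4 decimals, so these recover the underlying integer eigenvalues to within that precision.)
Verification: the trace of A = -9 equals the sum of eigenvalues -9, and det(A) ≈ 20.0000 matches the eigenvalue product 20.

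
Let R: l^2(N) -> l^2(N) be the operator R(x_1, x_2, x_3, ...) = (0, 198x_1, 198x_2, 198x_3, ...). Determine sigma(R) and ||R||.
sigma(R) = closed disk {z in C : |z| ≤ 198}; ||R|| = 198

Note R = 198·U where U is the unit right shift (U x)_k = x_{k-1} (with x_0 := 0); so ||R|| = 198||U|| and sigma(R) = 198·sigma(U). ||R x||^2 = sum_{k≥1} |198x_k|^2 = 39204||x||^2, so ||R|| = 198 and sigma(R) ⊂ {|z| ≤ 198}. For any |lambda| < 198, the equation (R - lambda I) x = 0 forces x_1 = 0, then 198x_k = lambda x_{k+1} ⇒ x = 0, so R has no eigenvalues. But (R - lambda I) is not surjective for |lambda| < 198: solving (R - lambda I) x = e_1 would require x_n proportional to (lambda/198)^(-n), which is not in l^2. So every |lambda| < 198 lies in the residual spectrum. The boundary |lambda| = 198 is in the approximate point spectrum (the spectrum is closed). Hence sigma(R) is the closed disk of radius 198.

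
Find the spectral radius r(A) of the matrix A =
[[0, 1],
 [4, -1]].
r(A) = (1 + sqrt(17))/2 ≈ 2.5616

The eigenvalues of A are the roots of its characteristic polynomial. With M = A (coefficients from the trace and determinant):
  p(λ) = det(λ I - M) = λ^2 + λ - 4.
For λ^2 + λ - 4 the discriminant is 17. It is nonnegative but not a perfect square, so the roots are real and irrational: λ = (-1 ± sqrt(17))/2 ≈ 1.5616, -2.5616.
Thus the eigenvalues (to 4 decimals) are 1.5616 (modulus 1.5616); -2.5616 (modulus 2.5616). The spectral radius is the largest modulus: r(A) = (1 + sqrt(17))/2 ≈ 2.5616. (Cross-check: r(A) ≤ ||A||_2 ≈ 4.1306; equality holds whenever A is normal, though it can also hold for some non-normal A.)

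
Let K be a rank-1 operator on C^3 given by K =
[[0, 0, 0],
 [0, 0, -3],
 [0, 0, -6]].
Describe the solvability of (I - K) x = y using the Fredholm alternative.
(I - K) is invertible (det(I - K) = 7 ≠ 0), so for every y in C^3 the equation (I - K) x = y has a unique solution.

K has rank 1, so it is an outer product K = u v^T: every row of K is a multiple of one row vector. Reading off the entries, u = (0, 1, 2) and v = (0, 0, -3) (row i of K equals u_i·v^T). A rank-one matrix u v^T satisfies K u = u (v·u) and kills the (2)-dimensional subspace v^⊥, so its characteristic polynomial is lambda^2 (lambda - v·u) with v·u = tr K = -6. Hence the eigenvalues of I - K are 1 (multiplicity 2) and 1 - (-6) = 7, so det(I - K) = 7. (Direct check: I - K =
[[1, 0, 0],
 [0, 1, 3],
 [0, 0, 7]]
has determinant 7.) The finite-dimensional Fredholm alternative says: either (I - K) is invertible, or ker(I - K) ≠ {0} and then range(I - K) = ker((I - K)^*)^⊥, with dim ker(I - K) = dim ker((I - K)^*). Since det(I - K) ≠ 0, 1 is not an eigenvalue of K and ker(I - K) = {0}, so we are in the first case: for every y there is a unique x = (I - K)^(-1) y. Explicitly, by the Sherman–Morrison formula, (I - u v^T)^(-1) = I + u v^T/(1 - v·u), i.e. (I - K)^(-1) = I + K/(7).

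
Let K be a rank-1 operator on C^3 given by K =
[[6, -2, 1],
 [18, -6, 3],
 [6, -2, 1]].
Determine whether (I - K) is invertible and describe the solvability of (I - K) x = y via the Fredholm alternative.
(I - K) is singular (det(I - K) = 0, i.e. 1 ∈ sigma(K)). (I - K) x = y is solvable iff y ⊥ ker((I - K)^*) = span{(6, -2, 1)}, i.e. iff 6y_1 - 2y_2 + y_3 = 0. When solvable, the solutions are x = y + c·(1, 3, 1), c arbitrary (ker(I - K) = span{(1, 3, 1)}, dimension 1).

K has rank 1, so it is an outer product K = u v^T: every row of K is a multiple of one row vector. Reading off the entries, u = (1, 3, 1) and v = (6, -2, 1) (row i of K equals u_i·v^T). A rank-one matrix u v^T satisfies K u = u (v·u) and kills the (2)-dimensional subspace v^⊥, so its characteristic polynomial is lambda^2 (lambda - v·u) with v·u = tr K = 1. Hence the eigenvalues of I - K are 1 (multiplicity 2) and 1 - (1) = 0, so det(I - K) = 0. (Direct check: I - K =
[[-5, 2, -1],
 [-18, 7, -3],
 [-6, 2, 0]]
has determinant 0.) So 1 is an eigenvalue of K and (I - K) is not invertible. The finite-dimensional Fredholm alternative says: either (I - K) is invertible, or ker(I - K) ≠ {0} and then range(I - K) = ker((I - K)^*)^⊥, with dim ker(I - K) = dim ker((I - K)^*). We are in the second case, so we need both kernels. Kernel of I - K: (I - K) u = u - u (v·u) = u - u = 0, so ker(I - K) = span{u} = span{(1, 3, 1)} (it is exactly 1-dimensional because rank(I - K) = 2). Kernel of the adjoint: K is real, so (I - K)^* = I - K^T = I - v u^T, and (I - v u^T) v = v - v (u·v) = 0; hence ker((I - K)^*) = span{v} = span{(6, -2, 1)}. Therefore (I - K) x = y is solvable iff <y, v> = 0, i.e. iff 6y_1 - 2y_2 + y_3 = 0. When this holds, K y = u (v·y) = 0, so (I - K) y = y and x = y is a particular solution; the full solution set is the line x = y + c·u = y + c·(1, 3, 1), c ∈ C.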